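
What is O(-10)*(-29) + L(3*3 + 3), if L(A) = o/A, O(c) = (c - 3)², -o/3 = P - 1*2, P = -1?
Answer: -19601/4 ≈ -4900.3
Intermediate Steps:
o = 9 (o = -3*(-1 - 1*2) = -3*(-1 - 2) = -3*(-3) = 9)
O(c) = (-3 + c)²
L(A) = 9/A
O(-10)*(-29) + L(3*3 + 3) = (-3 - 10)²*(-29) + 9/(3*3 + 3) = (-13)²*(-29) + 9/(9 + 3) = 169*(-29) + 9/12 = -4901 + 9*(1/12) = -4901 + ¾ = -19601/4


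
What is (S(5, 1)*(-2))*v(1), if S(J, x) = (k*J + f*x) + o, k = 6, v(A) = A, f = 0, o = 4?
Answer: -68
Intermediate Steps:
S(J, x) = 4 + 6*J (S(J, x) = (6*J + 0*x) + 4 = (6*J + 0) + 4 = 6*J + 4 = 4 + 6*J)
(S(5, 1)*(-2))*v(1) = ((4 + 6*5)*(-2))*1 = ((4 + 30)*(-2))*1 = (34*(-2))*1 = -68*1 = -68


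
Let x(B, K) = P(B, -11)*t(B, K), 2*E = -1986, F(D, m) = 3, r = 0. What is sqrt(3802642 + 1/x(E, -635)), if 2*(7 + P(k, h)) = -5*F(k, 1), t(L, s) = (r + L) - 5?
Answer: sqrt(796310656614393)/14471 ≈ 1950.0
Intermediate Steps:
E = -993 (E = (1/2)*(-1986) = -993)
t(L, s) = -5 + L (t(L, s) = (0 + L) - 5 = L - 5 = -5 + L)
P(k, h) = -29/2 (P(k, h) = -7 + (-5*3)/2 = -7 + (1/2)*(-15) = -7 - 15/2 = -29/2)
x(B, K) = 145/2 - 29*B/2 (x(B, K) = -29*(-5 + B)/2 = 145/2 - 29*B/2)
sqrt(3802642 + 1/x(E, -635)) = sqrt(3802642 + 1/(145/2 - 29/2*(-993))) = sqrt(3802642 + 1/(145/2 + 28797/2)) = sqrt(3802642 + 1/14471) = sqrt(55028032383/14471) = sqrt(796310656614393)/14471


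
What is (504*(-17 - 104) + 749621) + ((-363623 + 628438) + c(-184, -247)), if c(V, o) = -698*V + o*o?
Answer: 1142893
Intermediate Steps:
c(V, o) = o**2 - 698*V (c(V, o) = -698*V + o**2 = o**2 - 698*V)
(504*(-17 - 104) + 749621) + ((-363623 + 628438) + c(-184, -247)) = (504*(-17 - 104) + 749621) + ((-363623 + 628438) + ((-247)**2 - 698*(-184))) = (504*(-121) + 749621) + (264815 + (61009 + 128432)) = (-60984 + 749621) + (264815 + 189441) = 688637 + 454256 = 1142893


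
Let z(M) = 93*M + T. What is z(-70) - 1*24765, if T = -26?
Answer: -31301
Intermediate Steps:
z(M) = -26 + 93*M (z(M) = 93*M - 26 = -26 + 93*M)
z(-70) - 1*24765 = (-26 + 93*(-70)) - 1*24765 = (-26 - 6510) - 24765 = -6536 - 24765 = -31301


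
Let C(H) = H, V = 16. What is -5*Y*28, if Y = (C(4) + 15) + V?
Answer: -4900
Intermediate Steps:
Y = 35 (Y = (4 + 15) + 16 = 19 + 16 = 35)
-5*Y*28 = -5*35*28 = -175*28 = -4900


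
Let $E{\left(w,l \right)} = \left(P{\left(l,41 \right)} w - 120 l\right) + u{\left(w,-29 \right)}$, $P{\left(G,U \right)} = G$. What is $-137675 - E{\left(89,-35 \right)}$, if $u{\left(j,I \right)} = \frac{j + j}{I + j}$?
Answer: $- \frac{4162889}{30} \approx -1.3876 \cdot 10^{5}$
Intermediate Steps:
$u{\left(j,I \right)} = \frac{2 j}{I + j}$
$E{\left(w,l \right)} = - 120 l + l w + \frac{2 w}{-29 + w}$ ($E{\left(w,l \right)} = \left(l w - 120 l\right) + \frac{2 w}{-29 + w} = \left(- 120 l + l w\right) + \frac{2 w}{-29 + w} = - 120 l + l w + \frac{2 w}{-29 + w}$)
$-137675 - E{\left(89,-35 \right)} = -137675 - \frac{2 \cdot 89 - 35 \left(-120 + 89\right) \left(-29 + 89\right)}{-29 + 89} = -137675 - \frac{178 - \left(-1085\right) 60}{60} = -137675 - \frac{178 + 65100}{60} = -137675 - \frac{1}{60} \cdot 65278 = -137675 - \frac{32639}{30} = - \frac{4162889}{30}$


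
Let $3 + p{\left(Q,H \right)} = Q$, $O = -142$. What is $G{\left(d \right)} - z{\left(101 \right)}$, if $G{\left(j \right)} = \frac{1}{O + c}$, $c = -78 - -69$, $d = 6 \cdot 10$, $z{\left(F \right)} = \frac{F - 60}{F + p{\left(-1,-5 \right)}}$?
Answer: $- \frac{6288}{14647} \approx -0.4293$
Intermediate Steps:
$p{\left(Q,H \right)} = -3 + Q$
$z{\left(F \right)} = \frac{-60 + F}{-4 + F}$ ($z{\left(F \right)} = \frac{F - 60}{F - 4} = \frac{-60 + F}{F - 4} = \frac{-60 + F}{-4 + F}$)
$d = 60$
$c = -9$ ($c = -78 + 69 = -9$)
$G{\left(j \right)} = - \frac{1}{151}$ ($G{\left(j \right)} = \frac{1}{-142 - 9} = \frac{1}{-151} = - \frac{1}{151}$)
$G{\left(d \right)} - z{\left(101 \right)} = - \frac{1}{151} - \frac{-60 + 101}{-4 + 101} = - \frac{1}{151} - \frac{1}{97} \cdot 41 = - \frac{1}{151} - \frac{41}{97} = - \frac{6288}{14647}$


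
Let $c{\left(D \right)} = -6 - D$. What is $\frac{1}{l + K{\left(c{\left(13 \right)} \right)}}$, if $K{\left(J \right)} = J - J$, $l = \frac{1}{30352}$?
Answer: $30352$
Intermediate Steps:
$l = \frac{1}{30352} \approx 3.2947 \cdot 10^{-5}$
$K{\left(J \right)} = 0$
$\frac{1}{l + K{\left(c{\left(13 \right)} \right)}} = \frac{1}{\frac{1}{30352} + 0} = \frac{1}{\frac{1}{30352}} = 30352$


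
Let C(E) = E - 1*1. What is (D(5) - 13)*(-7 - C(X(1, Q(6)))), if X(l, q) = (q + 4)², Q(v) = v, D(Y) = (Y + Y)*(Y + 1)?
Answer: -4982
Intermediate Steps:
D(Y) = 2*Y*(1 + Y) (D(Y) = (2*Y)*(1 + Y) = 2*Y*(1 + Y))
X(l, q) = (4 + q)²
C(E) = -1 + E (C(E) = E - 1 = -1 + E)
(D(5) - 13)*(-7 - C(X(1, Q(6)))) = (2*5*(1 + 5) - 13)*(-7 - (-1 + (4 + 6)²)) = (2*5*6 - 13)*(-7 - (-1 + 10²)) = (60 - 13)*(-7 - (-1 + 100)) = 47*(-7 - 1*99) = 47*(-7 - 99) = 47*(-106) = -4982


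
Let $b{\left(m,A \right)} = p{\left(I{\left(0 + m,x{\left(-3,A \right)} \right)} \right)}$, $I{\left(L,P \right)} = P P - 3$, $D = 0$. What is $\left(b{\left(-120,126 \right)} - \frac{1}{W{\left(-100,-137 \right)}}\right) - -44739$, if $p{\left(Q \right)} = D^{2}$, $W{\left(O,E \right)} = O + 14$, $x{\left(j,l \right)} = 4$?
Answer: $\frac{3847555}{86} \approx 44739.0$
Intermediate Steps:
$I{\left(L,P \right)} = -3 + P^{2}$ ($I{\left(L,P \right)} = P^{2} - 3 = -3 + P^{2}$)
$W{\left(O,E \right)} = 14 + O$
$p{\left(Q \right)} = 0$ ($p{\left(Q \right)} = 0^{2} = 0$)
$b{\left(m,A \right)} = 0$
$\left(b{\left(-120,126 \right)} - \frac{1}{W{\left(-100,-137 \right)}}\right) - -44739 = \left(0 - \frac{1}{14 - 100}\right) - -44739 = \left(0 - \frac{1}{-86}\right) + 44739 = \left(0 - - \frac{1}{86}\right) + 44739 = \left(0 + \frac{1}{86}\right) + 44739 = \frac{1}{86} + 44739 = \frac{3847555}{86}$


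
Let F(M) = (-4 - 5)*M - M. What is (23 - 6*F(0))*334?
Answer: 7682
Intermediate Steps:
F(M) = -10*M (F(M) = -9*M - M = -10*M)
(23 - 6*F(0))*334 = (23 - (-60)*0)*334 = (23 - 6*0)*334 = (23 + 0)*334 = 23*334 = 7682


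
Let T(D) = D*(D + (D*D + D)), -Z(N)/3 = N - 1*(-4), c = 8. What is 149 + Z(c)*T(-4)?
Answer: 1301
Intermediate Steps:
Z(N) = -12 - 3*N (Z(N) = -3*(N - 1*(-4)) = -3*(N + 4) = -3*(4 + N) = -12 - 3*N)
T(D) = D*(D**2 + 2*D) (T(D) = D*(D + (D**2 + D)) = D*(D + (D + D**2)) = D*(D**2 + 2*D))
149 + Z(c)*T(-4) = 149 + (-12 - 3*8)*((-4)**2*(2 - 4)) = 149 + (-12 - 24)*(16*(-2)) = 149 - 36*(-32) = 149 + 1152 = 1301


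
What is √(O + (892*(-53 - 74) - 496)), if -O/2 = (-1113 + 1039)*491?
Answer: 6*I*√1142 ≈ 202.76*I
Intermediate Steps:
O = 72668 (O = -2*(-1113 + 1039)*491 = -(-148)*491 = -2*(-36334) = 72668)
√(O + (892*(-53 - 74) - 496)) = √(72668 + (892*(-53 - 74) - 496)) = √(72668 + (892*(-127) - 496)) = √(72668 + (-113284 - 496)) = √(72668 - 113780) = √(-41112) = 6*I*√1142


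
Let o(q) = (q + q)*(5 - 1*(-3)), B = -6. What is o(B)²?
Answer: 9216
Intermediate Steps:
o(q) = 16*q (o(q) = (2*q)*(5 + 3) = (2*q)*8 = 16*q)
o(B)² = (16*(-6))² = (-96)² = 9216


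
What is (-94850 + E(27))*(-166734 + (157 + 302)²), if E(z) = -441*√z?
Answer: -4168372950 - 58141881*√3 ≈ -4.2691e+9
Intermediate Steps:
(-94850 + E(27))*(-166734 + (157 + 302)²) = (-94850 - 1323*√3)*(-166734 + (157 + 302)²) = (-94850 - 1323*√3)*(-166734 + 459²) = (-94850 - 1323*√3)*(-166734 + 210681) = (-94850 - 1323*√3)*43947 = -4168372950 - 58141881*√3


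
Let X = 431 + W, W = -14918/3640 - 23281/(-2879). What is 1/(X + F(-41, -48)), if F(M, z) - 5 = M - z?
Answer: 5239780/2342119499 ≈ 0.0022372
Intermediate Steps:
W = 20896959/5239780 (W = -14918*1/3640 - 23281*(-1/2879) = -7459/1820 + 23281/2879 = 20896959/5239780 ≈ 3.9881)
F(M, z) = 5 + M - z (F(M, z) = 5 + (M - z) = 5 + M - z)
X = 2279242139/5239780 (X = 431 + 20896959/5239780 = 2279242139/5239780 ≈ 434.99)
1/(X + F(-41, -48)) = 1/(2279242139/5239780 + (5 - 41 - 1*(-48))) = 1/(2279242139/5239780 + (5 - 41 + 48)) = 1/(2279242139/5239780 + 12) = 1/(2342119499/5239780) = 5239780/2342119499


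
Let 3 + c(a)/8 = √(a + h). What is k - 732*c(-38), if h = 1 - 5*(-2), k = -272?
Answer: 17296 - 17568*I*√3 ≈ 17296.0 - 30429.0*I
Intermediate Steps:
h = 11 (h = 1 + 10 = 11)
c(a) = -24 + 8*√(11 + a) (c(a) = -24 + 8*√(a + 11) = -24 + 8*√(11 + a))
k - 732*c(-38) = -272 - 732*(-24 + 8*√(11 - 38)) = -272 - 732*(-24 + 8*√(-27)) = -272 - 732*(-24 + 8*(3*I*√3)) = -272 - 732*(-24 + 24*I*√3) = -272 + (17568 - 17568*I*√3) = 17296 - 17568*I*√3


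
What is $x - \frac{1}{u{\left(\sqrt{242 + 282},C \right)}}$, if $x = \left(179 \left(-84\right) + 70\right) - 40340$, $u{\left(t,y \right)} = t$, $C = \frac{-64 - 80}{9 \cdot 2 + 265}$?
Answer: $-55306 - \frac{\sqrt{131}}{262} \approx -55306.0$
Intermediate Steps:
$C = - \frac{144}{283}$ ($C = - \frac{144}{18 + 265} = - \frac{144}{283} \approx -0.50883$)
$x = -55306$ ($x = \left(-15036 + 70\right) - 40340 = -14966 - 40340 = -55306$)
$x - \frac{1}{u{\left(\sqrt{242 + 282},C \right)}} = -55306 - \frac{1}{\sqrt{242 + 282}} = -55306 - \frac{1}{\sqrt{524}} = -55306 - \frac{1}{2 \sqrt{131}} = -55306 - \frac{\sqrt{131}}{262}$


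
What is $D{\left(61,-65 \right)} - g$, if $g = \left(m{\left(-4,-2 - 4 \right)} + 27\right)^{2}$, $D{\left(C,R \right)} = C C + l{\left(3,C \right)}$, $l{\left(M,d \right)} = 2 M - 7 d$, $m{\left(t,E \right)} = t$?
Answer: $2771$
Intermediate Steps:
$l{\left(M,d \right)} = - 7 d + 2 M$
$D{\left(C,R \right)} = 6 + C^{2} - 7 C$ ($D{\left(C,R \right)} = C C - \left(-6 + 7 C\right) = C^{2} - \left(-6 + 7 C\right) = 6 + C^{2} - 7 C$)
$g = 529$ ($g = \left(-4 + 27\right)^{2} = 23^{2} = 529$)
$D{\left(61,-65 \right)} - g = \left(6 + 61^{2} - 427\right) - 529 = \left(6 + 3721 - 427\right) - 529 = 3300 - 529 = 2771$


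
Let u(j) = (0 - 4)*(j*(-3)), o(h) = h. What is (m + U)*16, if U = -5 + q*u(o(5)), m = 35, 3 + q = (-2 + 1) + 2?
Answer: -1440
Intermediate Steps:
q = -2 (q = -3 + ((-2 + 1) + 2) = -3 + (-1 + 2) = -3 + 1 = -2)
u(j) = 12*j (u(j) = -(-12)*j = 12*j)
U = -125 (U = -5 - 24*5 = -5 - 2*60 = -5 - 120 = -125)
(m + U)*16 = (35 - 125)*16 = -90*16 = -1440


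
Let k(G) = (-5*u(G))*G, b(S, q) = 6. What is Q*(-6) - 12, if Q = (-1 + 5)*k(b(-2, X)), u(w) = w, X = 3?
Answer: 4308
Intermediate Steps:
k(G) = -5*G² (k(G) = (-5*G)*G = -5*G²)
Q = -720 (Q = (-1 + 5)*(-5*6²) = 4*(-5*36) = 4*(-180) = -720)
Q*(-6) - 12 = -720*(-6) - 12 = 4320 - 12 = 4308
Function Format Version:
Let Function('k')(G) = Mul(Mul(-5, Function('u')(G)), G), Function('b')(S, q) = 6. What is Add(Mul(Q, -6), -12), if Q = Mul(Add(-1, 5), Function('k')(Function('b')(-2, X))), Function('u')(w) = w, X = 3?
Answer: 4308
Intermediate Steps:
Function('k')(G) = Mul(-5, Pow(G, 2)) (Function('k')(G) = Mul(Mul(-5, G), G) = Mul(-5, Pow(G, 2)))
Q = -720 (Q = Mul(Add(-1, 5), Mul(-5, Pow(6, 2))) = Mul(4, Mul(-5, 36)) = Mul(4, -180) = -720)
Add(Mul(Q, -6), -12) = Add(Mul(-720, -6), -12) = Add(4320, -12) = 4308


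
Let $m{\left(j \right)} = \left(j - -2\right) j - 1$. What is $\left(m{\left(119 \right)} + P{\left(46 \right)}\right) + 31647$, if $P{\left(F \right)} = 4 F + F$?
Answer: $46275$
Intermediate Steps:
$m{\left(j \right)} = -1 + j \left(2 + j\right)$ ($m{\left(j \right)} = \left(j + 2\right) j - 1 = \left(2 + j\right) j - 1 = j \left(2 + j\right) - 1 = -1 + j \left(2 + j\right)$)
$P{\left(F \right)} = 5 F$
$\left(m{\left(119 \right)} + P{\left(46 \right)}\right) + 31647 = \left(\left(-1 + 119^{2} + 2 \cdot 119\right) + 5 \cdot 46\right) + 31647 = \left(\left(-1 + 14161 + 238\right) + 230\right) + 31647 = \left(14398 + 230\right) + 31647 = 14628 + 31647 = 46275$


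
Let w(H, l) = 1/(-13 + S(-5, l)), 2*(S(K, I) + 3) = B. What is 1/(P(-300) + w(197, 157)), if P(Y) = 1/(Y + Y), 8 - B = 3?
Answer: -5400/409 ≈ -13.203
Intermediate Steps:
B = 5 (B = 8 - 1*3 = 8 - 3 = 5)
S(K, I) = -1/2 (S(K, I) = -3 + (1/2)*5 = -3 + 5/2 = -1/2)
w(H, l) = -2/27 (w(H, l) = 1/(-13 - 1/2) = 1/(-27/2) = -2/27)
P(Y) = 1/(2*Y)
1/(P(-300) + w(197, 157)) = 1/((1/2)/(-300) - 2/27) = 1/((1/2)*(-1/300) - 2/27) = 1/(-1/600 - 2/27) = 1/(-409/5400) = -5400/409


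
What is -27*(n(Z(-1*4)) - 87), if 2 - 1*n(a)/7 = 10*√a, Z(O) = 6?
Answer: 1971 + 1890*√6 ≈ 6600.5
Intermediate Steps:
n(a) = 14 - 70*√a
-27*(n(Z(-1*4)) - 87) = -27*((14 - 70*√6) - 87) = -27*(-73 - 70*√6) = 1971 + 1890*√6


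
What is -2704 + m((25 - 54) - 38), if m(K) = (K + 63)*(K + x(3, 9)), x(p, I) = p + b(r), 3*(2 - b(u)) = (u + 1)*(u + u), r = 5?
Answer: -2376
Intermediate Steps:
b(u) = 2 - 2*u*(1 + u)/3 (b(u) = 2 - (u + 1)*(u + u)/3 = 2 - (1 + u)*2*u/3 = 2 - 2*u*(1 + u)/3)
x(p, I) = -18 + p (x(p, I) = p + (2 - 2/3*5 - 2/3*5**2) = p + (2 - 10/3 - 2/3*25) = p + (2 - 10/3 - 50/3) = p - 18 = -18 + p)
m(K) = (-15 + K)*(63 + K) (m(K) = (K + 63)*(K + (-18 + 3)) = (63 + K)*(K - 15) = (63 + K)*(-15 + K) = (-15 + K)*(63 + K))
-2704 + m((25 - 54) - 38) = -2704 + (-945 + ((25 - 54) - 38)**2 + 48*((25 - 54) - 38)) = -2704 + (-945 + (-29 - 38)**2 + 48*(-29 - 38)) = -2704 + (-945 + (-67)**2 + 48*(-67)) = -2704 + (-945 + 4489 - 3216) = -2704 + 328 = -2376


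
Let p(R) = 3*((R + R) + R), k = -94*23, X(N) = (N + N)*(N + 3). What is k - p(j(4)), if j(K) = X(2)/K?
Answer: -2207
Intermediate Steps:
X(N) = 2*N*(3 + N) (X(N) = (2*N)*(3 + N) = 2*N*(3 + N))
k = -2162
j(K) = 20/K (j(K) = (2*2*(3 + 2))/K = (2*2*5)/K = 20/K)
p(R) = 9*R (p(R) = 3*(2*R + R) = 3*(3*R) = 9*R)
k - p(j(4)) = -2162 - 9*20/4 = -2162 - 9*20*(¼) = -2162 - 9*5 = -2162 - 1*45 = -2162 - 45 = -2207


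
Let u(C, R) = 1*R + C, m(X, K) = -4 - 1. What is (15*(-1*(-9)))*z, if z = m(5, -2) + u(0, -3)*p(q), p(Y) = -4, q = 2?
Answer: 945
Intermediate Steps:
m(X, K) = -5
u(C, R) = C + R (u(C, R) = R + C = C + R)
z = 7 (z = -5 + (0 - 3)*(-4) = -5 - 3*(-4) = -5 + 12 = 7)
(15*(-1*(-9)))*z = (15*(-1*(-9)))*7 = (15*9)*7 = 135*7 = 945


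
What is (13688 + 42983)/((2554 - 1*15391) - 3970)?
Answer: -56671/16807 ≈ -3.3719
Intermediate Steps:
(13688 + 42983)/((2554 - 1*15391) - 3970) = 56671/((2554 - 15391) - 3970) = 56671/(-12837 - 3970) = 56671/(-16807) = 56671*(-1/16807) = -56671/16807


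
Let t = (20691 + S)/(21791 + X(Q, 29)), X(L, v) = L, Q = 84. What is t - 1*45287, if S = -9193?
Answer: -990641627/21875 ≈ -45287.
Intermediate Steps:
t = 11498/21875 (t = (20691 - 9193)/(21791 + 84) = 11498/21875 ≈ 0.52562)
t - 1*45287 = 11498/21875 - 1*45287 = 11498/21875 - 45287 = -990641627/21875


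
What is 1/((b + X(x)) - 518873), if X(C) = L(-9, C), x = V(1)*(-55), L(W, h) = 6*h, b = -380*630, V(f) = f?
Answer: -1/758603 ≈ -1.3182e-6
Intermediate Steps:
b = -239400
x = -55 (x = 1*(-55) = -55)
X(C) = 6*C
1/((b + X(x)) - 518873) = 1/((-239400 + 6*(-55)) - 518873) = 1/((-239400 - 330) - 518873) = 1/(-239730 - 518873) = 1/(-758603) = -1/758603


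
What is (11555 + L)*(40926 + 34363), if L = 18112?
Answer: 2233598763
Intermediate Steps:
(11555 + L)*(40926 + 34363) = (11555 + 18112)*(40926 + 34363) = 29667*75289 = 2233598763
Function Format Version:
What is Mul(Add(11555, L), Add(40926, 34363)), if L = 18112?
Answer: 2233598763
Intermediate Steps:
Mul(Add(11555, L), Add(40926, 34363)) = Mul(Add(11555, 18112), Add(40926, 34363)) = Mul(29667, 75289) = 2233598763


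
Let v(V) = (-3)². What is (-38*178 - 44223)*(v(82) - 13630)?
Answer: 694493927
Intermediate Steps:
v(V) = 9
(-38*178 - 44223)*(v(82) - 13630) = (-38*178 - 44223)*(9 - 13630) = (-6764 - 44223)*(-13621) = -50987*(-13621) = 694493927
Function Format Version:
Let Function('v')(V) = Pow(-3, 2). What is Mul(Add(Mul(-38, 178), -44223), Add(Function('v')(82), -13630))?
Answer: 694493927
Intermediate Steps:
Function('v')(V) = 9
Mul(Add(Mul(-38, 178), -44223), Add(Function('v')(82), -13630)) = Mul(Add(Mul(-38, 178), -44223), Add(9, -13630)) = Mul(Add(-6764, -44223), -13621) = Mul(-50987, -13621) = 694493927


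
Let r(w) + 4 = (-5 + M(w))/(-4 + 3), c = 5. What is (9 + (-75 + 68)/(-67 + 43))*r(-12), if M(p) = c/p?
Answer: 3791/288 ≈ 13.163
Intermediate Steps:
M(p) = 5/p
r(w) = 1 - 5/w (r(w) = -4 + (-5 + 5/w)/(-4 + 3) = -4 + (-5 + 5/w)/(-1) = -4 + (-5 + 5/w)*(-1) = -4 + (5 - 5/w) = 1 - 5/w)
(9 + (-75 + 68)/(-67 + 43))*r(-12) = (9 + (-75 + 68)/(-67 + 43))*((-5 - 12)/(-12)) = (9 - 7/(-24))*(-1/12*(-17)) = (9 - 7*(-1/24))*(17/12) = (9 + 7/24)*(17/12) = (223/24)*(17/12) = 3791/288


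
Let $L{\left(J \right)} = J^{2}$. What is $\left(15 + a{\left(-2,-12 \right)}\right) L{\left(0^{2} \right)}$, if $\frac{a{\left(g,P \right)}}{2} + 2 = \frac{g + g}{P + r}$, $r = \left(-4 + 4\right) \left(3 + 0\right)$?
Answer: $0$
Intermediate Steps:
$r = 0$ ($r = 0 \cdot 3 = 0$)
$a{\left(g,P \right)} = -4 + \frac{4 g}{P}$ ($a{\left(g,P \right)} = -4 + 2 \frac{g + g}{P + 0} = -4 + 2 \frac{2 g}{P} = -4 + \frac{4 g}{P}$)
$\left(15 + a{\left(-2,-12 \right)}\right) L{\left(0^{2} \right)} = \left(15 - \left(4 + \frac{8}{-12}\right)\right) \left(0^{2}\right)^{2} = \left(15 - \left(4 + 8 \left(- \frac{1}{12}\right)\right)\right) 0^{2} = \left(15 + \left(-4 + \frac{2}{3}\right)\right) 0 = \left(15 - \frac{10}{3}\right) 0 = \frac{35}{3} \cdot 0 = 0$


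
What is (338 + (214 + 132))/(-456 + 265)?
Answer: -684/191 ≈ -3.5812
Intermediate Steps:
(338 + (214 + 132))/(-456 + 265) = (338 + 346)/(-191) = 684*(-1/191) = -684/191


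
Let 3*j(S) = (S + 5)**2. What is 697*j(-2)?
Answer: 2091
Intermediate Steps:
j(S) = (5 + S)**2/3 (j(S) = (S + 5)**2/3 = (5 + S)**2/3)
697*j(-2) = 697*((5 - 2)**2/3) = 697*((1/3)*3**2) = 697*((1/3)*9) = 697*3 = 2091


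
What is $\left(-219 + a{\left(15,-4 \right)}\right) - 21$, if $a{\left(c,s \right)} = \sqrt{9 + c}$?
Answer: $-240 + 2 \sqrt{6} \approx -235.1$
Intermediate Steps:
$\left(-219 + a{\left(15,-4 \right)}\right) - 21 = \left(-219 + \sqrt{9 + 15}\right) - 21 = \left(-219 + \sqrt{24}\right) - 21 = \left(-219 + 2 \sqrt{6}\right) - 21 = -240 + 2 \sqrt{6}$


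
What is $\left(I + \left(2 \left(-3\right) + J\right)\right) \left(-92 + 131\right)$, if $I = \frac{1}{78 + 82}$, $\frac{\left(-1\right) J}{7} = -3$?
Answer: $\frac{93639}{160} \approx 585.24$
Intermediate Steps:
$J = 21$ ($J = \left(-7\right) \left(-3\right) = 21$)
$I = \frac{1}{160} \approx 0.00625$
$\left(I + \left(2 \left(-3\right) + J\right)\right) \left(-92 + 131\right) = \left(\frac{1}{160} + \left(2 \left(-3\right) + 21\right)\right) \left(-92 + 131\right) = \left(\frac{1}{160} + \left(-6 + 21\right)\right) 39 = \left(\frac{1}{160} + 15\right) 39 = \frac{2401}{160} \cdot 39 = \frac{93639}{160}$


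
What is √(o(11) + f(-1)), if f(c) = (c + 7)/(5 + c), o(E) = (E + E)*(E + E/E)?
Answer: 3*√118/2 ≈ 16.294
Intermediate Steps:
o(E) = 2*E*(1 + E) (o(E) = (2*E)*(E + 1) = (2*E)*(1 + E) = 2*E*(1 + E))
f(c) = (7 + c)/(5 + c)
√(o(11) + f(-1)) = √(2*11*(1 + 11) + (7 - 1)/(5 - 1)) = √(2*11*12 + 6/4) = √(264 + (¼)*6) = √(264 + 3/2) = √(531/2) = 3*√118/2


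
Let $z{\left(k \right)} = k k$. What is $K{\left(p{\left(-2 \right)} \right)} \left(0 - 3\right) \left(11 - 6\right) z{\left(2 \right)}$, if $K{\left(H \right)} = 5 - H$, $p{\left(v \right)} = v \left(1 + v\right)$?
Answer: $-180$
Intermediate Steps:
$z{\left(k \right)} = k^{2}$
$K{\left(p{\left(-2 \right)} \right)} \left(0 - 3\right) \left(11 - 6\right) z{\left(2 \right)} = \left(5 - - 2 \left(1 - 2\right)\right) \left(0 - 3\right) \left(11 - 6\right) 2^{2} = \left(5 - \left(-2\right) \left(-1\right)\right) \left(\left(-3\right) 5\right) 4 = \left(5 - 2\right) \left(-15\right) 4 = 3 \left(-15\right) 4 = \left(-45\right) 4 = -180$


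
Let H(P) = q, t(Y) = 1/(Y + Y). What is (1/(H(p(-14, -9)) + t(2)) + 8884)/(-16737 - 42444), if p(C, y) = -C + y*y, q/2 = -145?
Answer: -3432184/22863593 ≈ -0.15012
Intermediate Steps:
q = -290 (q = 2*(-145) = -290)
p(C, y) = y**2 - C (p(C, y) = -C + y**2 = y**2 - C)
t(Y) = 1/(2*Y)
H(P) = -290
(1/(H(p(-14, -9)) + t(2)) + 8884)/(-16737 - 42444) = (1/(-290 + (1/2)/2) + 8884)/(-16737 - 42444) = (1/(-290 + (1/2)*(1/2)) + 8884)/(-59181) = (1/(-290 + 1/4) + 8884)*(-1/59181) = (1/(-1159/4) + 8884)*(-1/59181) = (-4/1159 + 8884)*(-1/59181) = (10296552/1159)*(-1/59181) = -3432184/22863593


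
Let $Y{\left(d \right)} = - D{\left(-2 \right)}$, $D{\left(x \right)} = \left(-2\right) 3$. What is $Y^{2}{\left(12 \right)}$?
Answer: $36$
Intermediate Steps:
$D{\left(x \right)} = -6$
$Y{\left(d \right)} = 6$ ($Y{\left(d \right)} = \left(-1\right) \left(-6\right) = 6$)
$Y^{2}{\left(12 \right)} = 6^{2} = 36$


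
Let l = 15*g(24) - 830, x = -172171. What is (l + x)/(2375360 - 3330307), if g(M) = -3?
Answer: 173046/954947 ≈ 0.18121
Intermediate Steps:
l = -875 (l = 15*(-3) - 830 = -45 - 830 = -875)
(l + x)/(2375360 - 3330307) = (-875 - 172171)/(2375360 - 3330307) = -173046/(-954947) = -173046*(-1/954947) = 173046/954947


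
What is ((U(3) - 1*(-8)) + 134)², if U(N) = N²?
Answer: 22801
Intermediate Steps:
((U(3) - 1*(-8)) + 134)² = ((3² - 1*(-8)) + 134)² = ((9 + 8) + 134)² = (17 + 134)² = 151² = 22801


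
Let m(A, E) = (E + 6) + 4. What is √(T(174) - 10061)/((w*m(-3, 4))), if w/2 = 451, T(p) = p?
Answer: I*√9887/12628 ≈ 0.007874*I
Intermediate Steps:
w = 902 (w = 2*451 = 902)
m(A, E) = 10 + E (m(A, E) = (6 + E) + 4 = 10 + E)
√(T(174) - 10061)/((w*m(-3, 4))) = √(174 - 10061)/((902*(10 + 4))) = √(-9887)/((902*14)) = (I*√9887)/12628 = (I*√9887)*(1/12628) = I*√9887/12628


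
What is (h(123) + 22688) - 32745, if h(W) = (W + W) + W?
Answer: -9688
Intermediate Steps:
h(W) = 3*W (h(W) = 2*W + W = 3*W)
(h(123) + 22688) - 32745 = (3*123 + 22688) - 32745 = (369 + 22688) - 32745 = 23057 - 32745 = -9688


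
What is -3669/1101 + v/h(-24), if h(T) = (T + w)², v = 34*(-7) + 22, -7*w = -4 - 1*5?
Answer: -3866999/1030903 ≈ -3.7511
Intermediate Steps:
w = 9/7 (w = -(-4 - 1*5)/7 = -(-4 - 5)/7 = -⅐*(-9) = 9/7 ≈ 1.2857)
v = -216 (v = -238 + 22 = -216)
h(T) = (9/7 + T)² (h(T) = (T + 9/7)² = (9/7 + T)²)
-3669/1101 + v/h(-24) = -3669/1101 - 216*49/(9 + 7*(-24))² = -3669*1/1101 - 216*49/(9 - 168)² = -1223/367 - 216/((1/49)*(-159)²) = -1223/367 - 216/((1/49)*25281) = -1223/367 - 216/25281/49 = -1223/367 - 216*49/25281 = -1223/367 - 1176/2809 = -3866999/1030903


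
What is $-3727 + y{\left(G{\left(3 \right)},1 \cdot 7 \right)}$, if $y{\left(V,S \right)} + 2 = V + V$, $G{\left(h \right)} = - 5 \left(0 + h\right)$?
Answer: $-3759$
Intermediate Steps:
$G{\left(h \right)} = - 5 h$
$y{\left(V,S \right)} = -2 + 2 V$ ($y{\left(V,S \right)} = -2 + \left(V + V\right) = -2 + 2 V$)
$-3727 + y{\left(G{\left(3 \right)},1 \cdot 7 \right)} = -3727 + \left(-2 + 2 \left(\left(-5\right) 3\right)\right) = -3727 + \left(-2 + 2 \left(-15\right)\right) = -3727 - 32 = -3759$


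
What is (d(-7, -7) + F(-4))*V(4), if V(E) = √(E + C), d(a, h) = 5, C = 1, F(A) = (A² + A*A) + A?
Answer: 33*√5 ≈ 73.790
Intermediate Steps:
F(A) = A + 2*A² (F(A) = (A² + A²) + A = 2*A² + A = A + 2*A²)
V(E) = √(1 + E) (V(E) = √(E + 1) = √(1 + E))
(d(-7, -7) + F(-4))*V(4) = (5 - 4*(1 + 2*(-4)))*√(1 + 4) = (5 - 4*(1 - 8))*√5 = (5 - 4*(-7))*√5 = (5 + 28)*√5 = 33*√5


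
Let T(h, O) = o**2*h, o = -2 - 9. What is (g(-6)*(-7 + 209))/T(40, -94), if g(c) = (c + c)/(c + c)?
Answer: 101/2420 ≈ 0.041736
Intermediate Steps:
g(c) = 1 (g(c) = (2*c)/((2*c)) = (2*c)*(1/(2*c)) = 1)
o = -11
T(h, O) = 121*h (T(h, O) = (-11)**2*h = 121*h)
(g(-6)*(-7 + 209))/T(40, -94) = (1*(-7 + 209))/((121*40)) = (1*202)/4840 = 202*(1/4840) = 101/2420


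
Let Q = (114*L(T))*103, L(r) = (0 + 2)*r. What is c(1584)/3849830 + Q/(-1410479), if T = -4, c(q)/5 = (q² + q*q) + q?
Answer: 3576251660280/543010436857 ≈ 6.5860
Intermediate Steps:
c(q) = 5*q + 10*q² (c(q) = 5*((q² + q*q) + q) = 5*((q² + q²) + q) = 5*(2*q² + q) = 5*(q + 2*q²) = 5*q + 10*q²)
L(r) = 2*r
Q = -93936 (Q = (114*(2*(-4)))*103 = (114*(-8))*103 = -912*103 = -93936)
c(1584)/3849830 + Q/(-1410479) = (5*1584*(1 + 2*1584))/3849830 - 93936/(-1410479) = (5*1584*(1 + 3168))*(1/3849830) - 93936*(-1/1410479) = (5*1584*3169)*(1/3849830) + 93936/1410479 = 25098480*(1/3849830) + 93936/1410479 = 2509848/384983 + 93936/1410479 = 3576251660280/543010436857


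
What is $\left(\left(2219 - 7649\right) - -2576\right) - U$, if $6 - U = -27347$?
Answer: $-30207$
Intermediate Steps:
$U = 27353$ ($U = 6 - -27347 = 6 + 27347 = 27353$)
$\left(\left(2219 - 7649\right) - -2576\right) - U = \left(\left(2219 - 7649\right) - -2576\right) - 27353 = \left(-5430 + 2576\right) - 27353 = -2854 - 27353 = -30207$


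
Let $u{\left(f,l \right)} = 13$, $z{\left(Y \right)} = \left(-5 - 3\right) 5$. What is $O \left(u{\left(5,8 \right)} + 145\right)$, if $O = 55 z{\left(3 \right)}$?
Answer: $-347600$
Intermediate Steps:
$z{\left(Y \right)} = -40$ ($z{\left(Y \right)} = \left(-8\right) 5 = -40$)
$O = -2200$ ($O = 55 \left(-40\right) = -2200$)
$O \left(u{\left(5,8 \right)} + 145\right) = - 2200 \left(13 + 145\right) = \left(-2200\right) 158 = -347600$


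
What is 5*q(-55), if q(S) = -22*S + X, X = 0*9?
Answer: 6050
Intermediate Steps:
X = 0
q(S) = -22*S (q(S) = -22*S + 0 = -22*S)
5*q(-55) = 5*(-22*(-55)) = 5*1210 = 6050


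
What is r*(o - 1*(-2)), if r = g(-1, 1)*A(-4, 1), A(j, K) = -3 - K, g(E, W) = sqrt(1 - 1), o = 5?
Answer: 0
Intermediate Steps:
g(E, W) = 0 (g(E, W) = sqrt(0) = 0)
r = 0 (r = 0*(-3 - 1*1) = 0*(-3 - 1) = 0*(-4) = 0)
r*(o - 1*(-2)) = 0*(5 - 1*(-2)) = 0*(5 + 2) = 0*7 = 0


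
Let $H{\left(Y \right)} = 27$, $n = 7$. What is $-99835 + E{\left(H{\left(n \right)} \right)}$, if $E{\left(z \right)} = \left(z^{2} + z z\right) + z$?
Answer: $-98350$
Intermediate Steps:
$E{\left(z \right)} = z + 2 z^{2}$ ($E{\left(z \right)} = \left(z^{2} + z^{2}\right) + z = 2 z^{2} + z = z + 2 z^{2}$)
$-99835 + E{\left(H{\left(n \right)} \right)} = -99835 + 27 \left(1 + 2 \cdot 27\right) = -99835 + 27 \left(1 + 54\right) = -99835 + 27 \cdot 55 = -99835 + 1485 = -98350$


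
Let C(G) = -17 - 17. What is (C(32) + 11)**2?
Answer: 529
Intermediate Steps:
C(G) = -34
(C(32) + 11)**2 = (-34 + 11)**2 = (-23)**2 = 529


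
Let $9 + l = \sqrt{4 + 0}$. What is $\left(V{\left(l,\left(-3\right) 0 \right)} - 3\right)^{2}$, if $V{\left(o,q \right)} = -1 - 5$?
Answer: $81$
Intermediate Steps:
$l = -7$ ($l = -9 + \sqrt{4 + 0} = -9 + \sqrt{4} = -9 + 2 = -7$)
$V{\left(o,q \right)} = -6$
$\left(V{\left(l,\left(-3\right) 0 \right)} - 3\right)^{2} = \left(-6 - 3\right)^{2} = \left(-9\right)^{2} = 81$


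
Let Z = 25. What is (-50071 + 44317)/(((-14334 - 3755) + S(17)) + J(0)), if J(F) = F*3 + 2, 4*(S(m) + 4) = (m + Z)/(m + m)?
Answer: 391272/1230167 ≈ 0.31806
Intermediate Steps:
S(m) = -4 + (25 + m)/(8*m) (S(m) = -4 + ((m + 25)/(m + m))/4 = -4 + ((25 + m)/((2*m)))/4 = -4 + ((25 + m)*(1/(2*m)))/4 = -4 + ((25 + m)/(2*m))/4 = -4 + (25 + m)/(8*m))
J(F) = 2 + 3*F (J(F) = 3*F + 2 = 2 + 3*F)
(-50071 + 44317)/(((-14334 - 3755) + S(17)) + J(0)) = (-50071 + 44317)/(((-14334 - 3755) + (⅛)*(25 - 31*17)/17) + (2 + 3*0)) = -5754/((-18089 + (⅛)*(1/17)*(25 - 527)) + (2 + 0)) = -5754/((-18089 + (⅛)*(1/17)*(-502)) + 2) = -5754/((-18089 - 251/68) + 2) = -5754/(-1230303/68 + 2) = -5754/(-1230167/68) = -5754*(-68/1230167) = 391272/1230167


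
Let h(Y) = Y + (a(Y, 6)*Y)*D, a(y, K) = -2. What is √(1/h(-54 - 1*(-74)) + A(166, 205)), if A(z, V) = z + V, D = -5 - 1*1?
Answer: √6269965/130 ≈ 19.261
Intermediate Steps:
D = -6 (D = -5 - 1 = -6)
h(Y) = 13*Y (h(Y) = Y - 2*Y*(-6) = Y + 12*Y = 13*Y)
A(z, V) = V + z
√(1/h(-54 - 1*(-74)) + A(166, 205)) = √(1/(13*(-54 - 1*(-74))) + (205 + 166)) = √(1/(13*(-54 + 74)) + 371) = √(1/(13*20) + 371) = √(1/260 + 371) = √(96461/260) = √6269965/130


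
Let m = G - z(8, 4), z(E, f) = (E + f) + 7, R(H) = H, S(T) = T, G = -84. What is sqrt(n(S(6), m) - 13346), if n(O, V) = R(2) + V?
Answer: I*sqrt(13447) ≈ 115.96*I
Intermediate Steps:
z(E, f) = 7 + E + f
m = -103 (m = -84 - (7 + 8 + 4) = -84 - 1*19 = -84 - 19 = -103)
n(O, V) = 2 + V
sqrt(n(S(6), m) - 13346) = sqrt((2 - 103) - 13346) = sqrt(-101 - 13346) = sqrt(-13447) = I*sqrt(13447)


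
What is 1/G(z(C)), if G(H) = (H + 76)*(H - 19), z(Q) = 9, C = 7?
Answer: -1/850 ≈ -0.0011765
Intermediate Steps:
G(H) = (-19 + H)*(76 + H) (G(H) = (76 + H)*(-19 + H) = (-19 + H)*(76 + H))
1/G(z(C)) = 1/(-1444 + 9**2 + 57*9) = 1/(-1444 + 81 + 513) = 1/(-850) = -1/850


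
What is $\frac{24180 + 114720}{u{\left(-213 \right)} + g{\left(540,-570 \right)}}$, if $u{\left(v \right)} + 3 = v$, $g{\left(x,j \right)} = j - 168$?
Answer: $- \frac{23150}{159} \approx -145.6$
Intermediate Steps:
$g{\left(x,j \right)} = -168 + j$
$u{\left(v \right)} = -3 + v$
$\frac{24180 + 114720}{u{\left(-213 \right)} + g{\left(540,-570 \right)}} = \frac{24180 + 114720}{\left(-3 - 213\right) - 738} = \frac{138900}{-216 - 738} = \frac{138900}{-954} = 138900 \left(- \frac{1}{954}\right) = - \frac{23150}{159}$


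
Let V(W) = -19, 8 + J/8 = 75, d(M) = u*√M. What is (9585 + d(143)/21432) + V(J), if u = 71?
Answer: 9566 + 71*√143/21432 ≈ 9566.0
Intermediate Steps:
d(M) = 71*√M
J = 536 (J = -64 + 8*75 = -64 + 600 = 536)
(9585 + d(143)/21432) + V(J) = (9585 + (71*√143)/21432) - 19 = (9585 + (71*√143)*(1/21432)) - 19 = (9585 + 71*√143/21432) - 19 = 9566 + 71*√143/21432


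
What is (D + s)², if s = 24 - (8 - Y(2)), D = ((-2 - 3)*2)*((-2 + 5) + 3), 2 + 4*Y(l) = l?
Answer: 1936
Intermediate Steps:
Y(l) = -½ + l/4
D = -60 (D = (-5*2)*(3 + 3) = -10*6 = -60)
s = 16 (s = 24 - (8 - (-½ + (¼)*2)) = 24 - (8 - (-½ + ½)) = 24 - (8 - 1*0) = 24 - (8 + 0) = 24 - 1*8 = 24 - 8 = 16)
(D + s)² = (-60 + 16)² = (-44)² = 1936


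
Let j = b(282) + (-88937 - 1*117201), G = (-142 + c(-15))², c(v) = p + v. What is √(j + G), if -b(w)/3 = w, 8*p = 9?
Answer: I*√11691967/8 ≈ 427.42*I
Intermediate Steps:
p = 9/8 (p = (⅛)*9 = 9/8 ≈ 1.1250)
c(v) = 9/8 + v
b(w) = -3*w
G = 1555009/64 (G = (-142 + (9/8 - 15))² = (-142 - 111/8)² = (-1247/8)² = 1555009/64 ≈ 24297.)
j = -206984 (j = -3*282 + (-88937 - 1*117201) = -846 + (-88937 - 117201) = -846 - 206138 = -206984)
√(j + G) = √(-206984 + 1555009/64) = √(-11691967/64) = I*√11691967/8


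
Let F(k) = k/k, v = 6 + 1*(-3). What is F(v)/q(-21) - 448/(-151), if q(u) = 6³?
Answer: 96919/32616 ≈ 2.9715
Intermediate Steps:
v = 3 (v = 6 - 3 = 3)
F(k) = 1
q(u) = 216
F(v)/q(-21) - 448/(-151) = 1/216 - 448/(-151) = 1*(1/216) - 448*(-1/151) = 1/216 + 448/151 = 96919/32616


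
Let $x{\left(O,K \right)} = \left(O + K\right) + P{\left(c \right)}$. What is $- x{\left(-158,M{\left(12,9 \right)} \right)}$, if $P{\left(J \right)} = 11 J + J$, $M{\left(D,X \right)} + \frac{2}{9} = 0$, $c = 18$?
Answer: $- \frac{520}{9} \approx -57.778$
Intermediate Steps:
$M{\left(D,X \right)} = - \frac{2}{9}$ ($M{\left(D,X \right)} = - \frac{2}{9} + 0 = - \frac{2}{9}$)
$P{\left(J \right)} = 12 J$
$x{\left(O,K \right)} = 216 + K + O$ ($x{\left(O,K \right)} = \left(O + K\right) + 12 \cdot 18 = \left(K + O\right) + 216 = 216 + K + O$)
$- x{\left(-158,M{\left(12,9 \right)} \right)} = - (216 - \frac{2}{9} - 158) = \left(-1\right) \frac{520}{9} = - \frac{520}{9}$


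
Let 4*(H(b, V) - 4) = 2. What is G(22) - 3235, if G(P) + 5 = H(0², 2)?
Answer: -6471/2 ≈ -3235.5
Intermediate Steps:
H(b, V) = 9/2 (H(b, V) = 4 + (¼)*2 = 4 + ½ = 9/2)
G(P) = -½ (G(P) = -5 + 9/2 = -½)
G(22) - 3235 = -½ - 3235 = -6471/2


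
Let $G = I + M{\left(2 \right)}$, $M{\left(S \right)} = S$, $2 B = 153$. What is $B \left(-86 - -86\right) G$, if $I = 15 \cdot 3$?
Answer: $0$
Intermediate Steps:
$I = 45$
$B = \frac{153}{2}$ ($B = \frac{1}{2} \cdot 153 = \frac{153}{2} \approx 76.5$)
$G = 47$ ($G = 45 + 2 = 47$)
$B \left(-86 - -86\right) G = \frac{153 \left(-86 - -86\right)}{2} \cdot 47 = \frac{153 \left(-86 + 86\right)}{2} \cdot 47 = \frac{153}{2} \cdot 0 \cdot 47 = 0 \cdot 47 = 0$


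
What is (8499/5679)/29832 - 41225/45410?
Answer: -232792856407/256439243016 ≈ -0.90779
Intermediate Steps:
(8499/5679)/29832 - 41225/45410 = (8499*(1/5679))*(1/29832) - 41225*1/45410 = (2833/1893)*(1/29832) - 8245/9082 = 2833/56471976 - 8245/9082 = -232792856407/256439243016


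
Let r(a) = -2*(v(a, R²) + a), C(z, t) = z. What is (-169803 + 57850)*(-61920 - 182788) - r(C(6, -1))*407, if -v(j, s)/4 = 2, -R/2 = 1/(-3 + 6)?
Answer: 27395793096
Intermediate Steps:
R = -⅔ (R = -2/(-3 + 6) = -2/3 = -2*⅓ = -⅔ ≈ -0.66667)
v(j, s) = -8 (v(j, s) = -4*2 = -8)
r(a) = 16 - 2*a (r(a) = -2*(-8 + a) = 16 - 2*a)
(-169803 + 57850)*(-61920 - 182788) - r(C(6, -1))*407 = (-169803 + 57850)*(-61920 - 182788) - (16 - 2*6)*407 = -111953*(-244708) - (16 - 12)*407 = 27395794724 - 4*407 = 27395794724 - 1*1628 = 27395794724 - 1628 = 27395793096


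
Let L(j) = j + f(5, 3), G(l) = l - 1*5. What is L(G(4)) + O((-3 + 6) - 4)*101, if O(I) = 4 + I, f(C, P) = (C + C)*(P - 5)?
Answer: 282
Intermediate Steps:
f(C, P) = 2*C*(-5 + P) (f(C, P) = (2*C)*(-5 + P) = 2*C*(-5 + P))
G(l) = -5 + l (G(l) = l - 5 = -5 + l)
L(j) = -20 + j (L(j) = j + 2*5*(-5 + 3) = j + 2*5*(-2) = j - 20 = -20 + j)
L(G(4)) + O((-3 + 6) - 4)*101 = (-20 + (-5 + 4)) + (4 + ((-3 + 6) - 4))*101 = (-20 - 1) + (4 + (3 - 4))*101 = -21 + (4 - 1)*101 = -21 + 3*101 = -21 + 303 = 282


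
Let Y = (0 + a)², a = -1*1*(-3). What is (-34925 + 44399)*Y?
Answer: 85266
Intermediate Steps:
a = 3 (a = -1*(-3) = 3)
Y = 9 (Y = (0 + 3)² = 3² = 9)
(-34925 + 44399)*Y = (-34925 + 44399)*9 = 9474*9 = 85266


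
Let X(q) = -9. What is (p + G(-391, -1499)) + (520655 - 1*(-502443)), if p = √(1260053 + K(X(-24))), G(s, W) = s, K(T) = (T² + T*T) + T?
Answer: 1022707 + √1260206 ≈ 1.0238e+6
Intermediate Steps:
K(T) = T + 2*T² (K(T) = (T² + T²) + T = 2*T² + T = T + 2*T²)
p = √1260206 (p = √(1260053 - 9*(1 + 2*(-9))) = √(1260053 - 9*(1 - 18)) = √(1260053 - 9*(-17)) = √(1260053 + 153) = √1260206 ≈ 1122.6)
(p + G(-391, -1499)) + (520655 - 1*(-502443)) = (√1260206 - 391) + (520655 - 1*(-502443)) = (-391 + √1260206) + (520655 + 502443) = (-391 + √1260206) + 1023098 = 1022707 + √1260206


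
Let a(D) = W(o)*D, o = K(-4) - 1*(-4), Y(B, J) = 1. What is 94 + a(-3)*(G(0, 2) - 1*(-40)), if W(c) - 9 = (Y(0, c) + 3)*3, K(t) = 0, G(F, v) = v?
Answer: -2552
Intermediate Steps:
o = 4 (o = 0 - 1*(-4) = 0 + 4 = 4)
W(c) = 21 (W(c) = 9 + (1 + 3)*3 = 9 + 4*3 = 9 + 12 = 21)
a(D) = 21*D
94 + a(-3)*(G(0, 2) - 1*(-40)) = 94 + (21*(-3))*(2 - 1*(-40)) = 94 - 63*(2 + 40) = 94 - 63*42 = 94 - 2646 = -2552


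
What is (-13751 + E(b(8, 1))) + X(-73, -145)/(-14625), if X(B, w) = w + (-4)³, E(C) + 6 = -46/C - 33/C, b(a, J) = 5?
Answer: -201426991/14625 ≈ -13773.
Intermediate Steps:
E(C) = -6 - 79/C (E(C) = -6 + (-46/C - 33/C) = -6 - 79/C)
X(B, w) = -64 + w (X(B, w) = w - 64 = -64 + w)
(-13751 + E(b(8, 1))) + X(-73, -145)/(-14625) = (-13751 + (-6 - 79/5)) + (-64 - 145)/(-14625) = (-13751 + (-6 - 79*⅕)) - 209*(-1/14625) = (-13751 + (-6 - 79/5)) + 209/14625 = (-13751 - 109/5) + 209/14625 = -68864/5 + 209/14625 = -201426991/14625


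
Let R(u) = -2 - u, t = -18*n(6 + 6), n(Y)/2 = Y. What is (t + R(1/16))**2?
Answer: 48233025/256 ≈ 1.8841e+5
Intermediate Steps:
n(Y) = 2*Y
t = -432 (t = -36*(6 + 6) = -36*12 = -18*24 = -432)
(t + R(1/16))**2 = (-432 + (-2 - 1/16))**2 = (-432 - 33/16)**2 = (-6945/16)**2 = 48233025/256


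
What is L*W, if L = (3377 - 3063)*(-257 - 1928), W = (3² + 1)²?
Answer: -68609000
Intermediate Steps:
W = 100 (W = (9 + 1)² = 10² = 100)
L = -686090 (L = 314*(-2185) = -686090)
L*W = -686090*100 = -68609000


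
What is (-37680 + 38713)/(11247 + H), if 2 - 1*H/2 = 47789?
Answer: -1033/84327 ≈ -0.012250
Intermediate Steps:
H = -95574 (H = 4 - 2*47789 = 4 - 95578 = -95574)
(-37680 + 38713)/(11247 + H) = (-37680 + 38713)/(11247 - 95574) = 1033/(-84327) = 1033*(-1/84327) = -1033/84327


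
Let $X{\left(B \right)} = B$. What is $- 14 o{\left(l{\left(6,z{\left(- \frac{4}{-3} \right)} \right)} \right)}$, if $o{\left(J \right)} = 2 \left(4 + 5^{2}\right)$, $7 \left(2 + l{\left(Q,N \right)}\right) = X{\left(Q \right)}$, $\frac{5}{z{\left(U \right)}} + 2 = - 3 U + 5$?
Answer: $-812$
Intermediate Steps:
$z{\left(U \right)} = \frac{5}{3 - 3 U}$ ($z{\left(U \right)} = \frac{5}{-2 - \left(-5 + 3 U\right)} = \frac{5}{3 - 3 U}$)
$l{\left(Q,N \right)} = -2 + \frac{Q}{7}$
$o{\left(J \right)} = 58$ ($o{\left(J \right)} = 2 \left(4 + 25\right) = 2 \cdot 29 = 58$)
$- 14 o{\left(l{\left(6,z{\left(- \frac{4}{-3} \right)} \right)} \right)} = \left(-14\right) 58 = -812$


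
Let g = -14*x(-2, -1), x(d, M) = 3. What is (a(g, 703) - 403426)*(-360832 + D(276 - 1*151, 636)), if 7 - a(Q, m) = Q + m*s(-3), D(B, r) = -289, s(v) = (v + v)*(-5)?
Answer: 153283947507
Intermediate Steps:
s(v) = -10*v (s(v) = (2*v)*(-5) = -10*v)
g = -42 (g = -14*3 = -42)
a(Q, m) = 7 - Q - 30*m (a(Q, m) = 7 - (Q + m*(-10*(-3))) = 7 - (Q + m*30) = 7 - (Q + 30*m) = 7 + (-Q - 30*m) = 7 - Q - 30*m)
(a(g, 703) - 403426)*(-360832 + D(276 - 1*151, 636)) = ((7 - 1*(-42) - 30*703) - 403426)*(-360832 - 289) = ((7 + 42 - 21090) - 403426)*(-361121) = (-21041 - 403426)*(-361121) = -424467*(-361121) = 153283947507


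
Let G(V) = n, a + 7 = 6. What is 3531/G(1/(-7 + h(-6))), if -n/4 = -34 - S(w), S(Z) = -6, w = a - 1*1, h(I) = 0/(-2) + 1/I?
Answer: 3531/112 ≈ 31.527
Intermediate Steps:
a = -1 (a = -7 + 6 = -1)
h(I) = 1/I (h(I) = 0*(-½) + 1/I = 0 + 1/I = 1/I)
w = -2 (w = -1 - 1*1 = -1 - 1 = -2)
n = 112 (n = -4*(-34 - 1*(-6)) = -4*(-34 + 6) = -4*(-28) = 112)
G(V) = 112
3531/G(1/(-7 + h(-6))) = 3531/112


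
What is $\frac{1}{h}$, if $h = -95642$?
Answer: $- \frac{1}{95642} \approx -1.0456 \cdot 10^{-5}$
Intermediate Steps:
$\frac{1}{h} = \frac{1}{-95642} = - \frac{1}{95642}$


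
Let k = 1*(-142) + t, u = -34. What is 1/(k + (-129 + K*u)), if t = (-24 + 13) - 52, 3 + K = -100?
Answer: 1/3168 ≈ 0.00031566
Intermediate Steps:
K = -103 (K = -3 - 100 = -103)
t = -63 (t = -11 - 52 = -63)
k = -205 (k = 1*(-142) - 63 = -142 - 63 = -205)
1/(k + (-129 + K*u)) = 1/(-205 + (-129 - 103*(-34))) = 1/(-205 + (-129 + 3502)) = 1/(-205 + 3373) = 1/3168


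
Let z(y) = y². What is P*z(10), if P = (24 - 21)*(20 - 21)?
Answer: -300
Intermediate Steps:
P = -3 (P = 3*(-1) = -3)
P*z(10) = -3*10² = -3*100 = -300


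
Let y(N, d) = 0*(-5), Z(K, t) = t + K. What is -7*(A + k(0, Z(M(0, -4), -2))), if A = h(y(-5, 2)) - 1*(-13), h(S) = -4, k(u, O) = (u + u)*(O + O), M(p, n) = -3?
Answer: -63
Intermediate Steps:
Z(K, t) = K + t
k(u, O) = 4*O*u (k(u, O) = (2*u)*(2*O) = 4*O*u)
y(N, d) = 0
A = 9 (A = -4 - 1*(-13) = -4 + 13 = 9)
-7*(A + k(0, Z(M(0, -4), -2))) = -7*(9 + 4*(-3 - 2)*0) = -7*(9 + 4*(-5)*0) = -7*(9 + 0) = -7*9 = -63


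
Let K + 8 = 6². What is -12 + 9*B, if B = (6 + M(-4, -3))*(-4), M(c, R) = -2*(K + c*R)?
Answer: 2652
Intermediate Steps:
K = 28 (K = -8 + 6² = -8 + 36 = 28)
M(c, R) = -56 - 2*R*c (M(c, R) = -2*(28 + c*R) = -2*(28 + R*c) = -56 - 2*R*c)
B = 296 (B = (6 + (-56 - 2*(-3)*(-4)))*(-4) = (6 + (-56 - 24))*(-4) = (6 - 80)*(-4) = -74*(-4) = 296)
-12 + 9*B = -12 + 9*296 = -12 + 2664 = 2652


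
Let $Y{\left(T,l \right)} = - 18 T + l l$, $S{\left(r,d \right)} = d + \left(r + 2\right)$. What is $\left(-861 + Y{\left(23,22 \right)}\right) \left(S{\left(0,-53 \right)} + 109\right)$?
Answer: $-45878$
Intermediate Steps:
$S{\left(r,d \right)} = 2 + d + r$ ($S{\left(r,d \right)} = d + \left(2 + r\right) = 2 + d + r$)
$Y{\left(T,l \right)} = l^{2} - 18 T$ ($Y{\left(T,l \right)} = - 18 T + l^{2} = l^{2} - 18 T$)
$\left(-861 + Y{\left(23,22 \right)}\right) \left(S{\left(0,-53 \right)} + 109\right) = \left(-861 + \left(22^{2} - 414\right)\right) \left(\left(2 - 53 + 0\right) + 109\right) = \left(-861 + \left(484 - 414\right)\right) \left(-51 + 109\right) = \left(-861 + 70\right) 58 = \left(-791\right) 58 = -45878$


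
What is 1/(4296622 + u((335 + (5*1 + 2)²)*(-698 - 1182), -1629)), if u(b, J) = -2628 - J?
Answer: 1/4295623 ≈ 2.3280e-7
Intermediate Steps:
1/(4296622 + u((335 + (5*1 + 2)²)*(-698 - 1182), -1629)) = 1/(4296622 + (-2628 - 1*(-1629))) = 1/(4296622 + (-2628 + 1629)) = 1/(4296622 - 999) = 1/4295623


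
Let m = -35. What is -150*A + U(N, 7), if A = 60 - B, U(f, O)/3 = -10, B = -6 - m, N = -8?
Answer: -4680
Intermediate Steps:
B = 29 (B = -6 - 1*(-35) = -6 + 35 = 29)
U(f, O) = -30 (U(f, O) = 3*(-10) = -30)
A = 31 (A = 60 - 1*29 = 60 - 29 = 31)
-150*A + U(N, 7) = -150*31 - 30 = -4650 - 30 = -4680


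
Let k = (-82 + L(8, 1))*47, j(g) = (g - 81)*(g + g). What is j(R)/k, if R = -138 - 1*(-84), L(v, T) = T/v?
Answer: -23328/6157 ≈ -3.7889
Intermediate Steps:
R = -54 (R = -138 + 84 = -54)
j(g) = 2*g*(-81 + g) (j(g) = (-81 + g)*(2*g) = 2*g*(-81 + g))
k = -30785/8 (k = (-82 + 1/8)*47 = (-82 + 1*(⅛))*47 = (-82 + ⅛)*47 = -655/8*47 = -30785/8 ≈ -3848.1)
j(R)/k = (2*(-54)*(-81 - 54))/(-30785/8) = (2*(-54)*(-135))*(-8/30785) = 14580*(-8/30785) = -23328/6157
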